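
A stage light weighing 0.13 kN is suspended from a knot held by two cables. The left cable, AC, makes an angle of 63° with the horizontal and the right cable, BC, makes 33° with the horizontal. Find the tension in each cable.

T_AC = 0.1096 kN, T_BC = 0.05934 kN

ΣF_x = 0: −T_AC·cos63° + T_BC·cos33° = 0 → T_BC = 0.541322·T_AC.
ΣF_y = 0: T_AC·sin63° + T_BC·sin33° = 0.13.
Substitute: T_AC·(0.891007 + 0.541322·0.544639) = 0.13 → T_AC = 0.109628 ≈ 0.1096 kN.
Then T_BC = 0.541322 × 0.109628 = 0.05934 kN.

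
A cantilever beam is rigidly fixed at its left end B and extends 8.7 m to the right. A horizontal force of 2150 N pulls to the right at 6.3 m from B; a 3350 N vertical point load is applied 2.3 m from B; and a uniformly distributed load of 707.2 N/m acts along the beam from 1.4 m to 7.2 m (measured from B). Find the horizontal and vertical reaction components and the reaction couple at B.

Resultant of the distributed load: 707.2 × 5.8 = 4101.76 N at 4.3 m from B.
ΣF_x = 0: B_x + 2150 = 0 → B_x = -2150 N.
ΣF_y = 0: B_y − 3350 − 707.2·5.8 = 0 → B_y = 7452 N.
ΣM about B: M_B − 3350·2.3 − (707.2·5.8)·4.3 = 0 → M_B = 25340 N·m.

B_x = -2150 N, B_y = 7452 N, M_B = 25340 N·m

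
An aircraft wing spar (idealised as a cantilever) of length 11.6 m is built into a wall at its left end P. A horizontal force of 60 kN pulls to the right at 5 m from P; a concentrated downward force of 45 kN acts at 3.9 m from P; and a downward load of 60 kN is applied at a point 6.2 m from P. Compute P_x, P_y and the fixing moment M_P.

P_x = -60.00 kN, P_y = 105.0 kN, M_P = 547.5 kN·m

ΣF_x = 0: P_x + 60 = 0 → P_x = -60.00 kN.
ΣF_y = 0: P_y − 45 − 60 = 0 → P_y = 105.0 kN.
ΣM about P: M_P − 45·3.9 − 60·6.2 = 0 → M_P = 547.5 kN·m.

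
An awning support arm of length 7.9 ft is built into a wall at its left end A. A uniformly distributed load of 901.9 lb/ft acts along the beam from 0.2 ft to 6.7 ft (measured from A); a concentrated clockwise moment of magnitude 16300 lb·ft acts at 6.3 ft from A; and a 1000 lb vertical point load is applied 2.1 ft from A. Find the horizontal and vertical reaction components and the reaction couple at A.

Resultant of the distributed load: 901.9 × 6.5 = 5862.35 lb at 3.45 ft from A.
ΣF_x = 0: A_x = 0.
ΣF_y = 0: A_y − 901.9·6.5 − 1000 = 0 → A_y = 6862 lb.
ΣM about A: M_A − (901.9·6.5)·3.45 − 16300 − 1000·2.1 = 0 → M_A = 38630 lb·ft.

A_x = 0, A_y = 6862 lb, M_A = 38630 lb·ft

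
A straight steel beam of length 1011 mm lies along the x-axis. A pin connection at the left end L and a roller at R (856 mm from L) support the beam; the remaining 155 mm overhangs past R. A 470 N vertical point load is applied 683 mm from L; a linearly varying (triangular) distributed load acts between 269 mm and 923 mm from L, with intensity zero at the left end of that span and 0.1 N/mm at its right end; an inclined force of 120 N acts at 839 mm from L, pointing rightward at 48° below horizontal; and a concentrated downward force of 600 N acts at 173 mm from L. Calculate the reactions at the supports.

Resultant of the triangular load: ½ × 0.1 × 654 = 32.7 N, acting at 705 mm from L (one-third of the span from the peak).
ΣM about L: R_y·856 − 470·683 − (½·0.1·654)·705 − 120·sin48°·839 − 600·173 = 0 → R_y = 522683/856 = 610.611 ≈ 610.6 N.
ΣF_y = 0: L_y + 610.611 − 470 − ½·0.1·654 − 120·sin48° − 600 = 0 → L_y = 581.3 N.
ΣF_x = 0: L_x + 120·cos48° = 0 → L_x = -80.30 N.

L_x = -80.30 N, L_y = 581.3 N, R_y = 610.6 N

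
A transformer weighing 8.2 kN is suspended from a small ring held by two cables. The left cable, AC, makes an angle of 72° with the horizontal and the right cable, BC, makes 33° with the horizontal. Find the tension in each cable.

T_AC = 7.120 kN, T_BC = 2.623 kN

ΣF_x = 0: −T_AC·cos72° + T_BC·cos33° = 0 → T_BC = 0.368461·T_AC.
ΣF_y = 0: T_AC·sin72° + T_BC·sin33° = 8.2.
Substitute: T_AC·(0.951057 + 0.368461·0.544639) = 8.2 → T_AC = 7.11969 ≈ 7.120 kN.
Then T_BC = 0.368461 × 7.11969 = 2.623 kN.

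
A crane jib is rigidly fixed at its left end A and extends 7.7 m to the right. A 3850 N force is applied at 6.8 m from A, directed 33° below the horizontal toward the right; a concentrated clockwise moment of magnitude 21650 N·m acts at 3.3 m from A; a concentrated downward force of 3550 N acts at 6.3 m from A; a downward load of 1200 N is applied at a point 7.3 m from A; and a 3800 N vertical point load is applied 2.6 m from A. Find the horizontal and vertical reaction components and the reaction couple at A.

ΣF_x = 0: A_x + 3850·cos33° = 0 → A_x = -3229 N.
ΣF_y = 0: A_y − 3850·sin33° − 3550 − 1200 − 3800 = 0 → A_y = 10650 N.
ΣM about A: M_A − 3850·sin33°·6.8 − 21650 − 3550·6.3 − 1200·7.3 − 3800·2.6 = 0 → M_A = 76910 N·m.

A_x = -3229 N, A_y = 10650 N, M_A = 76910 N·m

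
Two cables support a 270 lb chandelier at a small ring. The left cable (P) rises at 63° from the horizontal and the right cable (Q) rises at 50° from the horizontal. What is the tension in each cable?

T_P = 188.5 lb, T_Q = 133.2 lb

ΣF_x = 0: −T_P·cos63° + T_Q·cos50° = 0 → T_Q = 0.706284·T_P.
ΣF_y = 0: T_P·sin63° + T_Q·sin50° = 270.
Substitute: T_P·(0.891007 + 0.706284·0.766044) = 270 → T_P = 188.541 ≈ 188.5 lb.
Then T_Q = 0.706284 × 188.541 = 133.2 lb.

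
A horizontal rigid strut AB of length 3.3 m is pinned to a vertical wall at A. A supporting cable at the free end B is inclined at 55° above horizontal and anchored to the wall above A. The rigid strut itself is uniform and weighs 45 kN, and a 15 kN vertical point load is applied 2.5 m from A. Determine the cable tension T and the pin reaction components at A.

T = 41.34 kN, A_x = 23.71 kN, A_y = 26.14 kN

ΣM about A: T·sin55°·3.3 − 45·1.65 − 15·2.5 = 0 → T = 111.75/(3.3·0.819152) = 41.3399 ≈ 41.34 kN.
ΣF_x = 0: A_x − T·cos55° = 0 → A_x = 41.3399 × 0.573576 = 23.71 kN.
ΣF_y = 0: A_y + T·sin55° − 45 − 15 = 0 → A_y = 60 − 41.3399 × 0.819152 = 26.14 kN.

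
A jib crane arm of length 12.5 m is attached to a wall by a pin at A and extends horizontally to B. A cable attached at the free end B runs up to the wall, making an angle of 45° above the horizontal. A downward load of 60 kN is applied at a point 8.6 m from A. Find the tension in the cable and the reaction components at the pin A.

ΣM about A: T·sin45°·12.5 − 60·8.6 = 0 → T = 516/(12.5·0.707107) = 58.3787 ≈ 58.38 kN.
ΣF_x = 0: A_x − T·cos45° = 0 → A_x = 58.3787 × 0.707107 = 41.28 kN.
ΣF_y = 0: A_y + T·sin45° − 60 = 0 → A_y = 60 − 58.3787 × 0.707107 = 18.72 kN.

T = 58.38 kN, A_x = 41.28 kN, A_y = 18.72 kN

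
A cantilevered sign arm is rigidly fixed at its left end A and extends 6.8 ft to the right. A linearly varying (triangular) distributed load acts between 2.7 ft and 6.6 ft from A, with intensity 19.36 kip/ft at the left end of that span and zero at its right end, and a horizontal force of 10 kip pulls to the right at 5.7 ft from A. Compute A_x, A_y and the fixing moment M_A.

A_x = -10.00 kip, A_y = 37.75 kip, M_A = 151.0 kip·ft

Resultant of the triangular load: ½ × 19.36 × 3.9 = 37.752 kip, acting at 4 ft from A (one-third of the span from the peak).
ΣF_x = 0: A_x + 10 = 0 → A_x = -10.00 kip.
ΣF_y = 0: A_y − ½·19.36·3.9 = 0 → A_y = 37.75 kip.
ΣM about A: M_A − (½·19.36·3.9)·4 = 0 → M_A = 151.0 kip·ft.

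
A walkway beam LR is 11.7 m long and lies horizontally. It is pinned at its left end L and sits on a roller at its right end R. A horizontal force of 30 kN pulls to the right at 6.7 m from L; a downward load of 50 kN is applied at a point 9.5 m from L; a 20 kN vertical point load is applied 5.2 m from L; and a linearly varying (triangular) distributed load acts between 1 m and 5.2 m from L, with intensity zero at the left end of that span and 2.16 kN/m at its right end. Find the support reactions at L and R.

L_x = -30.00 kN, L_y = 23.58 kN, R_y = 50.96 kN

Resultant of the triangular load: ½ × 2.16 × 4.2 = 4.536 kN, acting at 3.8 m from L (one-third of the span from the peak).
Moments about L: R_y·11.7 − 50·9.5 − 20·5.2 − (½·2.16·4.2)·3.8 = 0 → R_y = 596.2368/11.7 = 50.9604 ≈ 50.96 kN.
ΣF_y = 0: L_y + 50.9604 − 50 − 20 − ½·2.16·4.2 = 0 → L_y = 23.58 kN.
ΣF_x = 0: L_x + 30 = 0 → L_x = -30.00 kN.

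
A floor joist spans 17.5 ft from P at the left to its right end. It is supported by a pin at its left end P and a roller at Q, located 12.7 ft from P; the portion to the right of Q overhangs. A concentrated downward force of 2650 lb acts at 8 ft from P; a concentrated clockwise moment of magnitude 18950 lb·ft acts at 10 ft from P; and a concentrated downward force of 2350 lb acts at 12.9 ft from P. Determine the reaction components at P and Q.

Moments about P: Q_y·12.7 − 2650·8 − 18950 − 2350·12.9 = 0 → Q_y = 70465/12.7 = 5548.43 ≈ 5548 lb.
ΣF_y = 0: P_y + 5548.43 − 2650 − 2350 = 0 → P_y = -548.4 lb.
ΣF_x = 0: no horizontal applied forces, so P_x = 0.

P_x = 0, P_y = -548.4 lb, Q_y = 5548 lb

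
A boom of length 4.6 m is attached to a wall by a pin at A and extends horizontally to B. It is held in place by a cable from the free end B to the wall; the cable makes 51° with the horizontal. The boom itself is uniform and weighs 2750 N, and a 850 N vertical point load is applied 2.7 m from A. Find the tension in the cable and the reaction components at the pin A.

ΣM about A: T·sin51°·4.6 − 2750·2.3 − 850·2.7 = 0 → T = 8620/(4.6·0.777146) = 2411.28 ≈ 2411 N.
ΣF_x = 0: A_x − T·cos51° = 0 → A_x = 2411.28 × 0.62932 = 1517 N.
ΣF_y = 0: A_y + T·sin51° − 2750 − 850 = 0 → A_y = 3600 − 2411.28 × 0.777146 = 1726 N.

T = 2411 N, A_x = 1517 N, A_y = 1726 N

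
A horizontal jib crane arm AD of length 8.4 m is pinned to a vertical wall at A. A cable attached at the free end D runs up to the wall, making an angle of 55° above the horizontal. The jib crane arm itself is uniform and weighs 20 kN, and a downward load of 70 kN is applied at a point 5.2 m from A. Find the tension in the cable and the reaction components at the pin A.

ΣM about A: T·sin55°·8.4 − 20·4.2 − 70·5.2 = 0 → T = 448/(8.4·0.819152) = 65.108 ≈ 65.11 kN.
ΣF_x = 0: A_x − T·cos55° = 0 → A_x = 65.108 × 0.573576 = 37.34 kN.
ΣF_y = 0: A_y + T·sin55° − 20 − 70 = 0 → A_y = 90 − 65.108 × 0.819152 = 36.67 kN.

T = 65.11 kN, A_x = 37.34 kN, A_y = 36.67 kN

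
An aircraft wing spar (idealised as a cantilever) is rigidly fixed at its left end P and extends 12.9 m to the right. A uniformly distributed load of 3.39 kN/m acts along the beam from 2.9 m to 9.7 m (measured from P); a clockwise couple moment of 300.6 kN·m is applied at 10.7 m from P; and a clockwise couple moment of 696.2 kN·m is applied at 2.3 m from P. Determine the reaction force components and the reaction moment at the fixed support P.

P_x = 0, P_y = 23.05 kN, M_P = 1142 kN·m

Resultant of the distributed load: 3.39 × 6.8 = 23.052 kN at 6.3 m from P.
ΣF_x = 0: P_x = 0.
ΣF_y = 0: P_y − 3.39·6.8 = 0 → P_y = 23.05 kN.
ΣM about P: M_P − (3.39·6.8)·6.3 − 300.6 − 696.2 = 0 → M_P = 1142 kN·m.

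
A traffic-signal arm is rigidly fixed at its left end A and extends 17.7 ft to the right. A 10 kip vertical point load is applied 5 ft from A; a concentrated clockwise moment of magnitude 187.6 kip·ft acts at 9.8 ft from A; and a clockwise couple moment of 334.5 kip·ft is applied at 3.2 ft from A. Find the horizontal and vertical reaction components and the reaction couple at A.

ΣF_x = 0: A_x = 0.
ΣF_y = 0: A_y − 10 = 0 → A_y = 10.00 kip.
ΣM about A: M_A − 10·5 − 187.6 − 334.5 = 0 → M_A = 572.1 kip·ft.

A_x = 0, A_y = 10.00 kip, M_A = 572.1 kip·ft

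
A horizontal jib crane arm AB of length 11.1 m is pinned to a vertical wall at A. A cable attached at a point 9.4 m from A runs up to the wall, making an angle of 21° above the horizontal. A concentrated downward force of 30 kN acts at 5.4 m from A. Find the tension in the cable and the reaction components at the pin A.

T = 48.09 kN, A_x = 44.90 kN, A_y = 12.77 kN

ΣM about A: T·sin21°·9.4 − 30·5.4 = 0 → T = 162/(9.4·0.358368) = 48.0904 ≈ 48.09 kN.
ΣF_x = 0: A_x − T·cos21° = 0 → A_x = 48.0904 × 0.93358 = 44.90 kN.
ΣF_y = 0: A_y + T·sin21° − 30 = 0 → A_y = 30 − 48.0904 × 0.358368 = 12.77 kN.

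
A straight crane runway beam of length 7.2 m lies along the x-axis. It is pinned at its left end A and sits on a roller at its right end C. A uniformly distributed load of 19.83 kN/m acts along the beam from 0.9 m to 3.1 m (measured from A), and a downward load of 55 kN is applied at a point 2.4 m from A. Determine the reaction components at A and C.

A_x = 0, A_y = 68.17 kN, C_y = 30.45 kN

Resultant of the distributed load: 19.83 × 2.2 = 43.626 kN at 2 m from A.
Moments about A: C_y·7.2 − (19.83·2.2)·2 − 55·2.4 = 0 → C_y = 219.252/7.2 = 30.4517 ≈ 30.45 kN.
ΣF_y = 0: A_y + 30.4517 − 19.83·2.2 − 55 = 0 → A_y = 68.17 kN.
ΣF_x = 0: no horizontal applied forces, so A_x = 0.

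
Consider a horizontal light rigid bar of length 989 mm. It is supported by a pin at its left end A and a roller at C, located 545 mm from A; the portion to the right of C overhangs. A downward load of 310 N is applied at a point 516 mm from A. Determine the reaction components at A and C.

A_x = 0, A_y = 16.50 N, C_y = 293.5 N

Moments about A: C_y·545 − 310·516 = 0 → C_y = 159960/545 = 293.505 ≈ 293.5 N.
ΣF_y = 0: A_y + 293.505 − 310 = 0 → A_y = 16.50 N.
ΣF_x = 0: no horizontal applied forces, so A_x = 0.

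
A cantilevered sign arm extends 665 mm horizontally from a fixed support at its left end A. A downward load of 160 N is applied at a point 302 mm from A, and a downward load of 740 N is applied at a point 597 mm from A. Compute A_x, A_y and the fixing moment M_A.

A_x = 0, A_y = 900.0 N, M_A = 490100 N·mm

ΣF_x = 0: A_x = 0.
ΣF_y = 0: A_y − 160 − 740 = 0 → A_y = 900.0 N.
ΣM about A: M_A − 160·302 − 740·597 = 0 → M_A = 490100 N·mm.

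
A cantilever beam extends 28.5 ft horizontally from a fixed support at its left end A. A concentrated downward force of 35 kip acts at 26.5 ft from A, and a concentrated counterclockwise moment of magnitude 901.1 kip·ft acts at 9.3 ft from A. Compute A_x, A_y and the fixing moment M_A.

A_x = 0, A_y = 35.00 kip, M_A = 26.40 kip·ft

ΣF_x = 0: A_x = 0.
ΣF_y = 0: A_y − 35 = 0 → A_y = 35.00 kip.
ΣM about A: M_A − 35·26.5 + 901.1 = 0 → M_A = 26.40 kip·ft.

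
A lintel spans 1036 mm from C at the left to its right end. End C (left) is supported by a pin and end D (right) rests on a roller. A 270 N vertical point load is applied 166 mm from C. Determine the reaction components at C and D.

C_x = 0, C_y = 226.7 N, D_y = 43.26 N

Moments about C: D_y·1036 − 270·166 = 0 → D_y = 44820/1036 = 43.2625 ≈ 43.26 N.
ΣF_y = 0: C_y + 43.2625 − 270 = 0 → C_y = 226.7 N.
ΣF_x = 0: no horizontal applied forces, so C_x = 0.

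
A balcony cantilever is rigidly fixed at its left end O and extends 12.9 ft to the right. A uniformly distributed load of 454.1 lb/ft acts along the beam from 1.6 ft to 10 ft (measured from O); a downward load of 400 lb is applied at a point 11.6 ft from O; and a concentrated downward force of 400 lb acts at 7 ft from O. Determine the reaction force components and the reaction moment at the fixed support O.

O_x = 0, O_y = 4614 lb, M_O = 29560 lb·ft

Resultant of the distributed load: 454.1 × 8.4 = 3814.44 lb at 5.8 ft from O.
ΣF_x = 0: O_x = 0.
ΣF_y = 0: O_y − 454.1·8.4 − 400 − 400 = 0 → O_y = 4614 lb.
ΣM about O: M_O − (454.1·8.4)·5.8 − 400·11.6 − 400·7 = 0 → M_O = 29560 lb·ft.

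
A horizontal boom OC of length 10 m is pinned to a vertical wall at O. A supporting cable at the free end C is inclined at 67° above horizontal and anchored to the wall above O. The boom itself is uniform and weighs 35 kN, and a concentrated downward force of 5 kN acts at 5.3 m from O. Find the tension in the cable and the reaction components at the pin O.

ΣM about O: T·sin67°·10 − 35·5 − 5·5.3 = 0 → T = 201.5/(10·0.920505) = 21.8902 ≈ 21.89 kN.
ΣF_x = 0: O_x − T·cos67° = 0 → O_x = 21.8902 × 0.390731 = 8.553 kN.
ΣF_y = 0: O_y + T·sin67° − 35 − 5 = 0 → O_y = 40 − 21.8902 × 0.920505 = 19.85 kN.

T = 21.89 kN, O_x = 8.553 kN, O_y = 19.85 kN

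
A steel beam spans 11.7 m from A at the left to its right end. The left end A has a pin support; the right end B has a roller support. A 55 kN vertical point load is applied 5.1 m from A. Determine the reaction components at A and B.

A_x = 0, A_y = 31.03 kN, B_y = 23.97 kN

Taking moments about A: B_y·11.7 − 55·5.1 = 0 → B_y = 280.5/11.7 = 23.9744 ≈ 23.97 kN.
ΣF_y = 0: A_y + 23.9744 − 55 = 0 → A_y = 31.03 kN.
ΣF_x = 0: no horizontal applied forces, so A_x = 0.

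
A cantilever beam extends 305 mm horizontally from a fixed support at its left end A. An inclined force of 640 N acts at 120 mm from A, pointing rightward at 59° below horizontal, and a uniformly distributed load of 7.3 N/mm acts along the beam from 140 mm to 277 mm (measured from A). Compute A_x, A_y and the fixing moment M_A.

A_x = -329.6 N, A_y = 1549 N, M_A = 274400 N·mm

Resultant of the distributed load: 7.3 × 137 = 1000.1 N at 208.5 mm from A.
ΣF_x = 0: A_x + 640·cos59° = 0 → A_x = -329.6 N.
ΣF_y = 0: A_y − 640·sin59° − 7.3·137 = 0 → A_y = 1549 N.
ΣM about A: M_A − 640·sin59°·120 − (7.3·137)·208.5 = 0 → M_A = 274400 N·mm.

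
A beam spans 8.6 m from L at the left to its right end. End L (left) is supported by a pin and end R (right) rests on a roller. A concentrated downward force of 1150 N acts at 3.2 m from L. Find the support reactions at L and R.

L_x = 0, L_y = 722.1 N, R_y = 427.9 N

ΣM about L: R_y·8.6 − 1150·3.2 = 0 → R_y = 3680/8.6 = 427.907 ≈ 427.9 N.
ΣF_y = 0: L_y + 427.907 − 1150 = 0 → L_y = 722.1 N.
ΣF_x = 0: no horizontal applied forces, so L_x = 0.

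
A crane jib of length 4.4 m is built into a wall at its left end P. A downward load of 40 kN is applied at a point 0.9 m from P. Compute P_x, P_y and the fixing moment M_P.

P_x = 0, P_y = 40.00 kN, M_P = 36.00 kN·m

ΣF_x = 0: P_x = 0.
ΣF_y = 0: P_y − 40 = 0 → P_y = 40.00 kN.
ΣM about P: M_P − 40·0.9 = 0 → M_P = 36.00 kN·m.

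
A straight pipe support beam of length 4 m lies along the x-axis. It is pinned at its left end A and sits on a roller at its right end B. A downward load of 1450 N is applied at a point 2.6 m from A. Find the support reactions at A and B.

A_x = 0, A_y = 507.5 N, B_y = 942.5 N

ΣM about A: B_y·4 − 1450·2.6 = 0 → B_y = 3770/4 = 942.5 N.
ΣF_y = 0: A_y + 942.5 − 1450 = 0 → A_y = 507.5 N.
ΣF_x = 0: no horizontal applied forces, so A_x = 0.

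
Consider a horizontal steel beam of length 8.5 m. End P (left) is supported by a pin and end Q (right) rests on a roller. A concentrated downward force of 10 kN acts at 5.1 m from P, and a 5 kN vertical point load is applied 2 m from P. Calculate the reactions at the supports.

P_x = 0, P_y = 7.824 kN, Q_y = 7.176 kN

Moments about P: Q_y·8.5 − 10·5.1 − 5·2 = 0 → Q_y = 61/8.5 = 7.17647 ≈ 7.176 kN.
ΣF_y = 0: P_y + 7.17647 − 10 − 5 = 0 → P_y = 7.824 kN.
ΣF_x = 0: no horizontal applied forces, so P_x = 0.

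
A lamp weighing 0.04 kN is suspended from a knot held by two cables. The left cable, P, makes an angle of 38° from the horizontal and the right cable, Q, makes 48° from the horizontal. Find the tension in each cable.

ΣF_x = 0: −T_P·cos38° + T_Q·cos48° = 0 → T_Q = 1.17766·T_P.
ΣF_y = 0: T_P·sin38° + T_Q·sin48° = 0.04.
Substitute: T_P·(0.615661 + 1.17766·0.743145) = 0.04 → T_P = 0.0268306 ≈ 0.02683 kN.
Then T_Q = 1.17766 × 0.0268306 = 0.03160 kN.

T_P = 0.02683 kN, T_Q = 0.03160 kN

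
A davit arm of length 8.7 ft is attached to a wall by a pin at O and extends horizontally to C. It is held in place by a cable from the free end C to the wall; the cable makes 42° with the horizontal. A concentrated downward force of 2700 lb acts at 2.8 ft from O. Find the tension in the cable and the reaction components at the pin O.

ΣM about O: T·sin42°·8.7 − 2700·2.8 = 0 → T = 7560/(8.7·0.669131) = 1298.65 ≈ 1299 lb.
ΣF_x = 0: O_x − T·cos42° = 0 → O_x = 1298.65 × 0.743145 = 965.1 lb.
ΣF_y = 0: O_y + T·sin42° − 2700 = 0 → O_y = 2700 − 1298.65 × 0.669131 = 1831 lb.

T = 1299 lb, O_x = 965.1 lb, O_y = 1831 lb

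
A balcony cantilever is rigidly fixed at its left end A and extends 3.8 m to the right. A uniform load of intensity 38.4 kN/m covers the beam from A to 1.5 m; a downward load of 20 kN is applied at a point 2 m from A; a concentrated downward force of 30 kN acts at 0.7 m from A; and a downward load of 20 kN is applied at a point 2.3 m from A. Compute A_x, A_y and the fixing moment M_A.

A_x = 0, A_y = 127.6 kN, M_A = 150.2 kN·m

Resultant of the distributed load: 38.4 × 1.5 = 57.6 kN at 0.75 m from A.
ΣF_x = 0: A_x = 0.
ΣF_y = 0: A_y − 38.4·1.5 − 20 − 30 − 20 = 0 → A_y = 127.6 kN.
ΣM about A: M_A − (38.4·1.5)·0.75 − 20·2 − 30·0.7 − 20·2.3 = 0 → M_A = 150.2 kN·m.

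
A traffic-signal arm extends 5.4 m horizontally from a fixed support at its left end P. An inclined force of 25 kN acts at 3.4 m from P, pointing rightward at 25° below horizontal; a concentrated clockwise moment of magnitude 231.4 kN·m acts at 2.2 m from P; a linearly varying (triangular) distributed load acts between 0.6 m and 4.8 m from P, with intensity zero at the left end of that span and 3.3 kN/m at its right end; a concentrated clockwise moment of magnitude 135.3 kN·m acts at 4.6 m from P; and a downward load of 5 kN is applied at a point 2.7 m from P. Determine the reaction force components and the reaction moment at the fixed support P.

P_x = -22.66 kN, P_y = 22.50 kN, M_P = 439.7 kN·m

Resultant of the triangular load: ½ × 3.3 × 4.2 = 6.93 kN, acting at 3.4 m from P (one-third of the span from the peak).
ΣF_x = 0: P_x + 25·cos25° = 0 → P_x = -22.66 kN.
ΣF_y = 0: P_y − 25·sin25° − ½·3.3·4.2 − 5 = 0 → P_y = 22.50 kN.
ΣM about P: M_P − 25·sin25°·3.4 − 231.4 − (½·3.3·4.2)·3.4 − 135.3 − 5·2.7 = 0 → M_P = 439.7 kN·m.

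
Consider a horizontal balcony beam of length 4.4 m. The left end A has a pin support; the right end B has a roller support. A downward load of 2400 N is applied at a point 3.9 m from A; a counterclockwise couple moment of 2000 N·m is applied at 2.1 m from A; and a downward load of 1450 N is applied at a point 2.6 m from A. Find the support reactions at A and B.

Taking moments about A: B_y·4.4 − 2400·3.9 + 2000 − 1450·2.6 = 0 → B_y = 11130/4.4 = 2529.55 ≈ 2530 N.
ΣF_y = 0: A_y + 2529.55 − 2400 − 1450 = 0 → A_y = 1320 N.
ΣF_x = 0: no horizontal applied forces, so A_x = 0.

A_x = 0, A_y = 1320 N, B_y = 2530 N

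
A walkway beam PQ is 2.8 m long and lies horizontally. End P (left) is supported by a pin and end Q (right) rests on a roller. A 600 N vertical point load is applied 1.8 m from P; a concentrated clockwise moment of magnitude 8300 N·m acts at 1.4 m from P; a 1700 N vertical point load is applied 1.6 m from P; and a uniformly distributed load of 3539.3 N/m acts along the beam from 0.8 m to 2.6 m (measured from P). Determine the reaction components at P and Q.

Resultant of the distributed load: 3539.3 × 1.8 = 6370.74 N at 1.7 m from P.
ΣM about P: Q_y·2.8 − 600·1.8 − 8300 − 1700·1.6 − (3539.3·1.8)·1.7 = 0 → Q_y = 22930.258/2.8 = 8189.38 ≈ 8189 N.
ΣF_y = 0: P_y + 8189.38 − 600 − 1700 − 3539.3·1.8 = 0 → P_y = 481.4 N.
ΣF_x = 0: no horizontal applied forces, so P_x = 0.

P_x = 0, P_y = 481.4 N, Q_y = 8189 N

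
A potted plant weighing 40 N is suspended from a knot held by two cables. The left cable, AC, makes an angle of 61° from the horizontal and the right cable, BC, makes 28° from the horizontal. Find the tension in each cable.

ΣF_x = 0: −T_AC·cos61° + T_BC·cos28° = 0 → T_BC = 0.549081·T_AC.
ΣF_y = 0: T_AC·sin61° + T_BC·sin28° = 40.
Substitute: T_AC·(0.87462 + 0.549081·0.469472) = 40 → T_AC = 35.3233 ≈ 35.32 N.
Then T_BC = 0.549081 × 35.3233 = 19.40 N.

T_AC = 35.32 N, T_BC = 19.40 N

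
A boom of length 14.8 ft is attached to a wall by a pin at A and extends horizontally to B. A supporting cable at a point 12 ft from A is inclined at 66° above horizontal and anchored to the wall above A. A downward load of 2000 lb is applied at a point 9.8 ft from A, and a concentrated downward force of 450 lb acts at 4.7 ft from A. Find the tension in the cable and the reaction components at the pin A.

T = 1981 lb, A_x = 805.7 lb, A_y = 640.4 lb

ΣM about A: T·sin66°·12 − 2000·9.8 − 450·4.7 = 0 → T = 21715/(12·0.913545) = 1980.84 ≈ 1981 lb.
ΣF_x = 0: A_x − T·cos66° = 0 → A_x = 1980.84 × 0.406737 = 805.7 lb.
ΣF_y = 0: A_y + T·sin66° − 2000 − 450 = 0 → A_y = 2450 − 1980.84 × 0.913545 = 640.4 lb.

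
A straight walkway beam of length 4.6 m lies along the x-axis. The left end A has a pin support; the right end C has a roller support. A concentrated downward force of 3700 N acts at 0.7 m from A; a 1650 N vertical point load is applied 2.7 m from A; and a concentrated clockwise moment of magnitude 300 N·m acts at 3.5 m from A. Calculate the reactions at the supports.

A_x = 0, A_y = 3753 N, C_y = 1597 N

Moments about A: C_y·4.6 − 3700·0.7 − 1650·2.7 − 300 = 0 → C_y = 7345/4.6 = 1596.74 ≈ 1597 N.
ΣF_y = 0: A_y + 1596.74 − 3700 − 1650 = 0 → A_y = 3753 N.
ΣF_x = 0: no horizontal applied forces, so A_x = 0.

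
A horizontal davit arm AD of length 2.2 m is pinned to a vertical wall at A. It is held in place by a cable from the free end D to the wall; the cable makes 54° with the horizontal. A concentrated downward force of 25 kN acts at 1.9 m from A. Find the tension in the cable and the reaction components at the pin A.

ΣM about A: T·sin54°·2.2 − 25·1.9 = 0 → T = 47.5/(2.2·0.809017) = 26.6878 ≈ 26.69 kN.
ΣF_x = 0: A_x − T·cos54° = 0 → A_x = 26.6878 × 0.587785 = 15.69 kN.
ΣF_y = 0: A_y + T·sin54° − 25 = 0 → A_y = 25 − 26.6878 × 0.809017 = 3.409 kN.

T = 26.69 kN, A_x = 15.69 kN, A_y = 3.409 kN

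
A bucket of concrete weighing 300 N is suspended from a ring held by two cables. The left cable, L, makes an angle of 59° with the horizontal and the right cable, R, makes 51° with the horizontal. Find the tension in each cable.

ΣF_x = 0: −T_L·cos59° + T_R·cos51° = 0 → T_R = 0.818404·T_L.
ΣF_y = 0: T_L·sin59° + T_R·sin51° = 300.
Substitute: T_L·(0.857167 + 0.818404·0.777146) = 300 → T_L = 200.913 ≈ 200.9 N.
Then T_R = 0.818404 × 200.913 = 164.4 N.

T_L = 200.9 N, T_R = 164.4 N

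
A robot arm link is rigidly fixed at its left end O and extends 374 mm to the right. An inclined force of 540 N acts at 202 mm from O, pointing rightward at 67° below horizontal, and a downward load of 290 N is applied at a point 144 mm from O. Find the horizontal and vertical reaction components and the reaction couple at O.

ΣF_x = 0: O_x + 540·cos67° = 0 → O_x = -211.0 N.
ΣF_y = 0: O_y − 540·sin67° − 290 = 0 → O_y = 787.1 N.
ΣM about O: M_O − 540·sin67°·202 − 290·144 = 0 → M_O = 142200 N·mm.

O_x = -211.0 N, O_y = 787.1 N, M_O = 142200 N·mm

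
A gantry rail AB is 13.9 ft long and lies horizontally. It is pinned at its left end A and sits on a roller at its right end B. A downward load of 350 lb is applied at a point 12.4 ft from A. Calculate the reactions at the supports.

A_x = 0, A_y = 37.77 lb, B_y = 312.2 lb

ΣM about A: B_y·13.9 − 350·12.4 = 0 → B_y = 4340/13.9 = 312.23 ≈ 312.2 lb.
ΣF_y = 0: A_y + 312.23 − 350 = 0 → A_y = 37.77 lb.
ΣF_x = 0: no horizontal applied forces, so A_x = 0.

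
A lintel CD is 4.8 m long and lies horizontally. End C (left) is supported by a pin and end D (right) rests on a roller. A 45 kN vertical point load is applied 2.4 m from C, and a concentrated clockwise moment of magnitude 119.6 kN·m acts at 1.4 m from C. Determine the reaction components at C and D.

C_x = 0, C_y = -2.417 kN, D_y = 47.42 kN

Taking moments about C: D_y·4.8 − 45·2.4 − 119.6 = 0 → D_y = 227.6/4.8 = 47.4167 ≈ 47.42 kN.
ΣF_y = 0: C_y + 47.4167 − 45 = 0 → C_y = -2.417 kN.
ΣF_x = 0: no horizontal applied forces, so C_x = 0.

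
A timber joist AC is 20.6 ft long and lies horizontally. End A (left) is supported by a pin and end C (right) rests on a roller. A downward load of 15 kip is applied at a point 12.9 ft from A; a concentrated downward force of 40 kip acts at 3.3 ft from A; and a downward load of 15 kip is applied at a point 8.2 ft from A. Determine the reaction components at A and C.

A_x = 0, A_y = 48.23 kip, C_y = 21.77 kip

Moments about A: C_y·20.6 − 15·12.9 − 40·3.3 − 15·8.2 = 0 → C_y = 448.5/20.6 = 21.7718 ≈ 21.77 kip.
ΣF_y = 0: A_y + 21.7718 − 15 − 40 − 15 = 0 → A_y = 48.23 kip.
ΣF_x = 0: no horizontal applied forces, so A_x = 0.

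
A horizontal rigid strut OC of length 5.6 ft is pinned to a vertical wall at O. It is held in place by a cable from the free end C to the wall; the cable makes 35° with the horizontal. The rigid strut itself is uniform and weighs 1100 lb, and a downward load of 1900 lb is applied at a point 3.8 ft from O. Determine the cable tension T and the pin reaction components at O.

ΣM about O: T·sin35°·5.6 − 1100·2.8 − 1900·3.8 = 0 → T = 10300/(5.6·0.573576) = 3206.7 ≈ 3207 lb.
ΣF_x = 0: O_x − T·cos35° = 0 → O_x = 3206.7 × 0.819152 = 2627 lb.
ΣF_y = 0: O_y + T·sin35° − 1100 − 1900 = 0 → O_y = 3000 − 3206.7 × 0.573576 = 1161 lb.

T = 3207 lb, O_x = 2627 lb, O_y = 1161 lb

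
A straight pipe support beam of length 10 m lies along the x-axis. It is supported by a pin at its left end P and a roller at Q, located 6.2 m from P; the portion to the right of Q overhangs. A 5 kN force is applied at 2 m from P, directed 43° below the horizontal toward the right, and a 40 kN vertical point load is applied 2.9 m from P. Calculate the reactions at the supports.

Moments about P: Q_y·6.2 − 5·sin43°·2 − 40·2.9 = 0 → Q_y = 122.82/6.2 = 19.8097 ≈ 19.81 kN.
ΣF_y = 0: P_y + 19.8097 − 5·sin43° − 40 = 0 → P_y = 23.60 kN.
ΣF_x = 0: P_x + 5·cos43° = 0 → P_x = -3.657 kN.

P_x = -3.657 kN, P_y = 23.60 kN, Q_y = 19.81 kN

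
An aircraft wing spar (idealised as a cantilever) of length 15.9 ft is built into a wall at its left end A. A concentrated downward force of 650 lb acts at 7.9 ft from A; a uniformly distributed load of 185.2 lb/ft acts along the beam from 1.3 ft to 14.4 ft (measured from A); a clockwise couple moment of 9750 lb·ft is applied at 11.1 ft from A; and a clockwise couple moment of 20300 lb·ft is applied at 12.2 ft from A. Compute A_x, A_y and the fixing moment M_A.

Resultant of the distributed load: 185.2 × 13.1 = 2426.12 lb at 7.85 ft from A.
ΣF_x = 0: A_x = 0.
ΣF_y = 0: A_y − 650 − 185.2·13.1 = 0 → A_y = 3076 lb.
ΣM about A: M_A − 650·7.9 − (185.2·13.1)·7.85 − 9750 − 20300 = 0 → M_A = 54230 lb·ft.

A_x = 0, A_y = 3076 lb, M_A = 54230 lb·ft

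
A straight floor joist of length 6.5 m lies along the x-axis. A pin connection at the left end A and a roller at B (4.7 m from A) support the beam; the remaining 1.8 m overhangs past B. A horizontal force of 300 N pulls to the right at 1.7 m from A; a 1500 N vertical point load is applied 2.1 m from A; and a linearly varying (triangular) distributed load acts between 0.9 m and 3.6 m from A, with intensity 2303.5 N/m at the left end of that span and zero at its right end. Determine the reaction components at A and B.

A_x = -300.0 N, A_y = 2749 N, B_y = 1861 N

Resultant of the triangular load: ½ × 2303.5 × 2.7 = 3109.725 N, acting at 1.8 m from A (one-third of the span from the peak).
Moments about A: B_y·4.7 − 1500·2.1 − (½·2303.5·2.7)·1.8 = 0 → B_y = 8747.505/4.7 = 1861.17 ≈ 1861 N.
ΣF_y = 0: A_y + 1861.17 − 1500 − ½·2303.5·2.7 = 0 → A_y = 2749 N.
ΣF_x = 0: A_x + 300 = 0 → A_x = -300.0 N.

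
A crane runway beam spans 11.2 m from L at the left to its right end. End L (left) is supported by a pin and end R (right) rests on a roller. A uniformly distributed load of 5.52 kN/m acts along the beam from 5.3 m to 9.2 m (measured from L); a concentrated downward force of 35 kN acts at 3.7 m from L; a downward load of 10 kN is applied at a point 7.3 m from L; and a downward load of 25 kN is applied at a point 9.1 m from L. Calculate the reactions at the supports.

Resultant of the distributed load: 5.52 × 3.9 = 21.528 kN at 7.25 m from L.
Moments about L: R_y·11.2 − (5.52·3.9)·7.25 − 35·3.7 − 10·7.3 − 25·9.1 = 0 → R_y = 586.078/11.2 = 52.3284 ≈ 52.33 kN.
ΣF_y = 0: L_y + 52.3284 − 5.52·3.9 − 35 − 10 − 25 = 0 → L_y = 39.20 kN.
ΣF_x = 0: no horizontal applied forces, so L_x = 0.

L_x = 0, L_y = 39.20 kN, R_y = 52.33 kN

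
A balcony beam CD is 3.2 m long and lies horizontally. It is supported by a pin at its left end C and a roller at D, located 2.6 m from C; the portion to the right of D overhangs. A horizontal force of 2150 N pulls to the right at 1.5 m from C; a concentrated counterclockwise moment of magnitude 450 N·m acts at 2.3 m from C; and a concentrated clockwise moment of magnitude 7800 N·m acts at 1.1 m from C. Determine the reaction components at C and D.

C_x = -2150 N, C_y = -2827 N, D_y = 2827 N

ΣM about C: D_y·2.6 + 450 − 7800 = 0 → D_y = 7350/2.6 = 2826.92 ≈ 2827 N.
ΣF_y = 0: C_y + 2826.92  = 0 → C_y = -2827 N.
ΣF_x = 0: C_x + 2150 = 0 → C_x = -2150 N.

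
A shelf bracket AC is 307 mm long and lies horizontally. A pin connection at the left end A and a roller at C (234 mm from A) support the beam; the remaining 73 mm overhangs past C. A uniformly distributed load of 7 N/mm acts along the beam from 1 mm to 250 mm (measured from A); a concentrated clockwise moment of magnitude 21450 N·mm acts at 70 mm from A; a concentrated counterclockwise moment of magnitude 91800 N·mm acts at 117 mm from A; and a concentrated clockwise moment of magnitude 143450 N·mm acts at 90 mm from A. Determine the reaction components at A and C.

Resultant of the distributed load: 7 × 249 = 1743 N at 125.5 mm from A.
Taking moments about A: C_y·234 − (7·249)·125.5 − 21450 + 91800 − 143450 = 0 → C_y = 291846.5/234 = 1247.21 ≈ 1247 N.
ΣF_y = 0: A_y + 1247.21 − 7·249 = 0 → A_y = 495.8 N.
ΣF_x = 0: no horizontal applied forces, so A_x = 0.

A_x = 0, A_y = 495.8 N, C_y = 1247 N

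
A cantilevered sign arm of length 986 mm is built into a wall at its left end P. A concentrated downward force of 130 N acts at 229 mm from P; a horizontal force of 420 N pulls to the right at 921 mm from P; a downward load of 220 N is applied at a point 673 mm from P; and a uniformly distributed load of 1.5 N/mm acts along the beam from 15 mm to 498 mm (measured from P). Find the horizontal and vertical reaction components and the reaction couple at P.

Resultant of the distributed load: 1.5 × 483 = 724.5 N at 256.5 mm from P.
ΣF_x = 0: P_x + 420 = 0 → P_x = -420.0 N.
ΣF_y = 0: P_y − 130 − 220 − 1.5·483 = 0 → P_y = 1074 N.
ΣM about P: M_P − 130·229 − 220·673 − (1.5·483)·256.5 = 0 → M_P = 363700 N·mm.

P_x = -420.0 N, P_y = 1074 N, M_P = 363700 N·mm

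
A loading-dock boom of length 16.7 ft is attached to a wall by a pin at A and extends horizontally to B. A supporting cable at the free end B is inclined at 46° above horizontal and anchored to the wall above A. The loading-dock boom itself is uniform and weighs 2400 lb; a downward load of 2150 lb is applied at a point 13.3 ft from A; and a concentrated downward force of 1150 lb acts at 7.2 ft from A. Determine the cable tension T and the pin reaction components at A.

ΣM about A: T·sin46°·16.7 − 2400·8.35 − 2150·13.3 − 1150·7.2 = 0 → T = 56915/(16.7·0.71934) = 4737.79 ≈ 4738 lb.
ΣF_x = 0: A_x − T·cos46° = 0 → A_x = 4737.79 × 0.694658 = 3291 lb.
ΣF_y = 0: A_y + T·sin46° − 2400 − 2150 − 1150 = 0 → A_y = 5700 − 4737.79 × 0.71934 = 2292 lb.

T = 4738 lb, A_x = 3291 lb, A_y = 2292 lb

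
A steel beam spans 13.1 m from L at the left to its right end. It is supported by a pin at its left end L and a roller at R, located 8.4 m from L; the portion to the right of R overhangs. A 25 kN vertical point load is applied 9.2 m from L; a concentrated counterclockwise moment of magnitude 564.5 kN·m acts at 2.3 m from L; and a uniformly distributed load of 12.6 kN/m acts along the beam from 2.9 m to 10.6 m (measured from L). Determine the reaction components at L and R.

L_x = 0, L_y = 83.88 kN, R_y = 38.14 kN

Resultant of the distributed load: 12.6 × 7.7 = 97.02 kN at 6.75 m from L.
Taking moments about L: R_y·8.4 − 25·9.2 + 564.5 − (12.6·7.7)·6.75 = 0 → R_y = 320.385/8.4 = 38.1411 ≈ 38.14 kN.
ΣF_y = 0: L_y + 38.1411 − 25 − 12.6·7.7 = 0 → L_y = 83.88 kN.
ΣF_x = 0: no horizontal applied forces, so L_x = 0.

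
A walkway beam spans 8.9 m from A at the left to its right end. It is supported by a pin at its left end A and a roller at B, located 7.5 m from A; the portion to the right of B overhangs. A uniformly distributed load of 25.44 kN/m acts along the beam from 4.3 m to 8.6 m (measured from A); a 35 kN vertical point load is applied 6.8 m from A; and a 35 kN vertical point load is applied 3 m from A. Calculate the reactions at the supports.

A_x = 0, A_y = 39.58 kN, B_y = 139.8 kN

Resultant of the distributed load: 25.44 × 4.3 = 109.392 kN at 6.45 m from A.
Moments about A: B_y·7.5 − (25.44·4.3)·6.45 − 35·6.8 − 35·3 = 0 → B_y = 1048.5784/7.5 = 139.81 ≈ 139.8 kN.
ΣF_y = 0: A_y + 139.81 − 25.44·4.3 − 35 − 35 = 0 → A_y = 39.58 kN.
ΣF_x = 0: no horizontal applied forces, so A_x = 0.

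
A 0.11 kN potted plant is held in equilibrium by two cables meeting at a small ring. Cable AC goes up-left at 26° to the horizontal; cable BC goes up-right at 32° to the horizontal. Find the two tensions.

ΣF_x = 0: −T_AC·cos26° + T_BC·cos32° = 0 → T_BC = 1.05984·T_AC.
ΣF_y = 0: T_AC·sin26° + T_BC·sin32° = 0.11.
Substitute: T_AC·(0.438371 + 1.05984·0.529919) = 0.11 → T_AC = 0.1100 kN.
Then T_BC = 1.05984 × 0.11 = 0.1166 kN.

T_AC = 0.1100 kN, T_BC = 0.1166 kN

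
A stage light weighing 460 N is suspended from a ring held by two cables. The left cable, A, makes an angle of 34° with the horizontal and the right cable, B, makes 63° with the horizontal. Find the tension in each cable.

T_A = 210.4 N, T_B = 384.2 N

ΣF_x = 0: −T_A·cos34° + T_B·cos63° = 0 → T_B = 1.82611·T_A.
ΣF_y = 0: T_A·sin34° + T_B·sin63° = 460.
Substitute: T_A·(0.559193 + 1.82611·0.891007) = 460 → T_A = 210.404 ≈ 210.4 N.
Then T_B = 1.82611 × 210.404 = 384.2 N.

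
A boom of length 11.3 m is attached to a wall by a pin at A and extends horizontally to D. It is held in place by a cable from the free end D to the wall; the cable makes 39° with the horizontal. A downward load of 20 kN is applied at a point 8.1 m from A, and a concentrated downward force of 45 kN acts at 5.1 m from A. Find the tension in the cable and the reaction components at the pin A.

ΣM about A: T·sin39°·11.3 − 20·8.1 − 45·5.1 = 0 → T = 391.5/(11.3·0.62932) = 55.0531 ≈ 55.05 kN.
ΣF_x = 0: A_x − T·cos39° = 0 → A_x = 55.0531 × 0.777146 = 42.78 kN.
ΣF_y = 0: A_y + T·sin39° − 20 − 45 = 0 → A_y = 65 − 55.0531 × 0.62932 = 30.35 kN.

T = 55.05 kN, A_x = 42.78 kN, A_y = 30.35 kN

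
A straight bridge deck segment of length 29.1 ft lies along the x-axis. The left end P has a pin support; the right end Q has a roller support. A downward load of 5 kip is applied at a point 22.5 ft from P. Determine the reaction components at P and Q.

Moments about P: Q_y·29.1 − 5·22.5 = 0 → Q_y = 112.5/29.1 = 3.86598 ≈ 3.866 kip.
ΣF_y = 0: P_y + 3.86598 − 5 = 0 → P_y = 1.134 kip.
ΣF_x = 0: no horizontal applied forces, so P_x = 0.

P_x = 0, P_y = 1.134 kip, Q_y = 3.866 kip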